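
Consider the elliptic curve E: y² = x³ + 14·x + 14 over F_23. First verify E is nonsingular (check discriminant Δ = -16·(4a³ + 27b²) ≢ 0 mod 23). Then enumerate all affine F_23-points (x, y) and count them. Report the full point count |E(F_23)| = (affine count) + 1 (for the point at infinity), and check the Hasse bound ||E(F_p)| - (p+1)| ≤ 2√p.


Affine points = {(1, 11), (1, 12), (2, 2), (2, 21), (5, 5), (5, 18), (7, 8), (7, 15), (9, 8), (9, 15), (10, 2), (10, 21), (11, 2), (11, 21), (12, 1), (12, 22), (13, 1), (13, 22), (17, 6), (17, 17), (18, 7), (18, 16), (19, 3), (19, 20), (21, 1), (21, 22)}; affine count = 26; |E(F_23)| = 27.

Discriminant check: Δ ∝ 4a³ + 27b² = 4·14³ + 27·14² = 4·2744 + 27·196 ≡ 7 (mod 23). Nonzero ⇒ E is nonsingular.
For each x ∈ F_23, compute rhs = x³ + 14·x + 14 mod 23, then count y ∈ F_23 with y² ≡ rhs.
  x = 0: rhs = 14, matching y values: none (0 points).
  x = 1: rhs = 6, matching y values: 11, 12 (2 points).
  x = 2: rhs = 4, matching y values: 2, 21 (2 points).
  x = 3: rhs = 14, matching y values: none (0 points).
  x = 4: rhs = 19, matching y values: none (0 points).
  x = 5: rhs = 2, matching y values: 5, 18 (2 points).
  x = 6: rhs = 15, matching y values: none (0 points).
  x = 7: rhs = 18, matching y values: 8, 15 (2 points).
  x = 8: rhs = 17, matching y values: none (0 points).
  x = 9: rhs = 18, matching y values: 8, 15 (2 points).
  x = 10: rhs = 4, matching y values: 2, 21 (2 points).
  x = 11: rhs = 4, matching y values: 2, 21 (2 points).
  x = 12: rhs = 1, matching y values: 1, 22 (2 points).
  x = 13: rhs = 1, matching y values: 1, 22 (2 points).
  x = 14: rhs = 10, matching y values: none (0 points).
  x = 15: rhs = 11, matching y values: none (0 points).
  x = 16: rhs = 10, matching y values: none (0 points).
  x = 17: rhs = 13, matching y values: 6, 17 (2 points).
  x = 18: rhs = 3, matching y values: 7, 16 (2 points).
  x = 19: rhs = 9, matching y values: 3, 20 (2 points).
  x = 20: rhs = 14, matching y values: none (0 points).
  x = 21: rhs = 1, matching y values: 1, 22 (2 points).
  x = 22: rhs = 22, matching y values: none (0 points).
Total affine count: 26.
Full point count |E(F_23)| = 26 + 1 = 27.
Hasse bound: |27 − (23+1)| = |3| = 3 ≤ 2√23 ≈ 9.5917 ✓.


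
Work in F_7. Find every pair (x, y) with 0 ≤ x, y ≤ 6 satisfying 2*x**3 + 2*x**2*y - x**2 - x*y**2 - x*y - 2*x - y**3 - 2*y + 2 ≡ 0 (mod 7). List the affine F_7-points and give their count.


Affine F_7-points: {(0, 4), (0, 5), (1, 5), (2, 4), (4, 6), (5, 0), (5, 4), (5, 5), (6, 3)}; count = 9.

For each of the 49 pairs (x, y) ∈ F_7², evaluate f(x, y) mod 7. Record the zeros.
  x = 0: [0↦2, 1↦6, 2↦4, 3↦4, 4↦0, 5↦0, 6↦5]  zeros at y ∈ {4, 5}
  x = 1: [0↦1, 1↦5, 2↦1, 3↦4, 4↦1, 5↦0, 6↦2]  zeros at y ∈ {5}
  x = 2: [0↦3, 1↦4, 2↦2, 3↦5, 4↦0, 5↦2, 6↦5]  zeros at y ∈ {4}
  x = 3: [0↦6, 1↦1, 2↦5, 3↦5, 4↦2, 5↦4, 6↦5]  zeros at y ∈ ∅
  x = 4: [0↦1, 1↦1, 2↦1, 3↦2, 4↦5, 5↦4, 6↦0]  zeros at y ∈ {6}
  x = 5: [0↦0, 1↦2, 2↦2, 3↦1, 4↦0, 5↦0, 6↦2]  zeros at y ∈ {0, 4, 5}
  x = 6: [0↦1, 1↦2, 2↦6, 3↦0, 4↦6, 5↦4, 6↦2]  zeros at y ∈ {3}
Collecting zeros: affine points = {(0, 4), (0, 5), (1, 5), (2, 4), (4, 6), (5, 0), (5, 4), (5, 5), (6, 3)}.
Total count |C(F_7)_aff| = 9.


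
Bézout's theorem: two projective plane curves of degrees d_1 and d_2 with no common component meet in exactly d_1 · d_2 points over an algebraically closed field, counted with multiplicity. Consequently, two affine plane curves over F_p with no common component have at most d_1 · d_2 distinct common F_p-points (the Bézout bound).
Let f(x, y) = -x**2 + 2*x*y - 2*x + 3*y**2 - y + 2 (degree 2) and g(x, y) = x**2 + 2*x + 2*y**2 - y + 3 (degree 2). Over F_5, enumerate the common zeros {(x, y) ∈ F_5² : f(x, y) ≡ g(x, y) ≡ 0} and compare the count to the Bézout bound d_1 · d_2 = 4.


Common zeros: ∅; count = 0; Bézout bound = 4.

deg(f) = 2, deg(g) = 2, so Bézout bound = 4.
Scan x ∈ F_5. For each x, list the y ∈ F_5 with f(x, y) ≡ 0 and those with g(x, y) ≡ 0 (mod 5); the common zeros in that column are the intersection.
  x = 0: f ≡ 0 at y ∈ ∅; g ≡ 0 at y ∈ ∅; common: ∅.
  x = 1: f ≡ 0 at y ∈ ∅; g ≡ 0 at y ∈ ∅; common: ∅.
  x = 2: f ≡ 0 at y ∈ {1, 3}; g ≡ 0 at y ∈ ∅; common: ∅.
  x = 3: f ≡ 0 at y ∈ {1, 4}; g ≡ 0 at y ∈ ∅; common: ∅.
  x = 4: f ≡ 0 at y ∈ ∅; g ≡ 0 at y ∈ {4}; common: ∅.
Collecting: common zeros = ∅, so the count is 0.
Comparison with the Bézout bound: 0 ≤ 4 = deg(f)·deg(g), as expected for curves with no common component (the affine F_5-count falls short of the bound because intersections may lie at infinity, over extension fields, or carry multiplicity).


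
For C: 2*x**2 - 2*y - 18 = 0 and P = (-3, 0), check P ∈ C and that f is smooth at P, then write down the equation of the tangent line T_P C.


Tangent line at P: -12*x - 2*y - 36 = 0.

Step 1: f(-3, 0) = 0, so P lies on C.
Step 2: partial derivatives
  f_x(x, y) = 4*x, f_y(x, y) = -2.
  f_x(P) = -12, f_y(P) = -2 (gradient nonzero, so P is smooth).
Step 3: tangent line at P: -12·(x − -3) + -2·(y − 0) = 0.
Expanding: -12*x - 2*y - 36 = 0.


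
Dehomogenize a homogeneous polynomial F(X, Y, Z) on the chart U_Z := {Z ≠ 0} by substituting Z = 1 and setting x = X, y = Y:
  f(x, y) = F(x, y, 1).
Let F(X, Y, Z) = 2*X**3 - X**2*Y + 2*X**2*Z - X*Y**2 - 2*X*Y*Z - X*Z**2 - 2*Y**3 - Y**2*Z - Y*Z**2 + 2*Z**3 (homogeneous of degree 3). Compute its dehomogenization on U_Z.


f(x, y) = 2*x**3 - x**2*y + 2*x**2 - x*y**2 - 2*x*y - x - 2*y**3 - y**2 - y + 2

On U_Z we set Z = 1. Each monomial c·X^i·Y^j·Z^k in F becomes c·x^i·y^j·1^k = c·x^i·y^j.
Substituting Z = 1: F(X, Y, 1) = 2*x**3 - x**2*y + 2*x**2 - x*y**2 - 2*x*y - x - 2*y**3 - y**2 - y + 2.
Note: deg(f) ≤ deg(F) = 3; strict inequality happens when F is divisible by Z (lost terms).


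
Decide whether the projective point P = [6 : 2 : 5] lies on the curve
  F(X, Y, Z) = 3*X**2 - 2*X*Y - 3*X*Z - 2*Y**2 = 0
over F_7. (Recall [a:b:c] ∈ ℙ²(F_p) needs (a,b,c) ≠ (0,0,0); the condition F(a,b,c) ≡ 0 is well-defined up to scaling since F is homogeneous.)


F(6,2,5) ≡ 0 (mod 7); P is on the curve.

Evaluate F(6, 2, 5) term-by-term (mod 7).
  3*X**2 ↦ 3·36·1·1 = 108
  -2*X*Y ↦ -2·6·2·1 = -24
  -3*X*Z ↦ -3·6·1·5 = -90
  -2*Y**2 ↦ -2·1·4·1 = -8
Sum: F(6, 2, 5) = (108) + (-24) + (-90) + (-8) = -14.
Reducing mod 7: -14 ≡ 0 (mod 7).
Since F(a, b, c) ≡ 0 (mod 7), P lies on the curve.


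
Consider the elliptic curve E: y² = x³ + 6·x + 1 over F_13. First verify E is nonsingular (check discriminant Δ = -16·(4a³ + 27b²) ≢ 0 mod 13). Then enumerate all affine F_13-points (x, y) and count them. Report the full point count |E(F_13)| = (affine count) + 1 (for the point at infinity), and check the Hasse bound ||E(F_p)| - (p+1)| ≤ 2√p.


Affine points = {(0, 1), (0, 12), (5, 0), (7, 3), (7, 10), (9, 2), (9, 11)}; affine count = 7; |E(F_13)| = 8.

Discriminant check: Δ ∝ 4a³ + 27b² = 4·6³ + 27·1² = 4·216 + 27·1 ≡ 7 (mod 13). Nonzero ⇒ E is nonsingular.
For each x ∈ F_13, compute rhs = x³ + 6·x + 1 mod 13, then count y ∈ F_13 with y² ≡ rhs.
  x = 0: rhs = 1, matching y values: 1, 12 (2 points).
  x = 1: rhs = 8, matching y values: none (0 points).
  x = 2: rhs = 8, matching y values: none (0 points).
  x = 3: rhs = 7, matching y values: none (0 points).
  x = 4: rhs = 11, matching y values: none (0 points).
  x = 5: rhs = 0, matching y values: 0 (1 points).
  x = 6: rhs = 6, matching y values: none (0 points).
  x = 7: rhs = 9, matching y values: 3, 10 (2 points).
  x = 8: rhs = 2, matching y values: none (0 points).
  x = 9: rhs = 4, matching y values: 2, 11 (2 points).
  x = 10: rhs = 8, matching y values: none (0 points).
  x = 11: rhs = 7, matching y values: none (0 points).
  x = 12: rhs = 7, matching y values: none (0 points).
Total affine count: 7.
Full point count |E(F_13)| = 7 + 1 = 8.
Hasse bound: |8 − (13+1)| = |-6| = 6 ≤ 2√13 ≈ 7.2111 ✓.


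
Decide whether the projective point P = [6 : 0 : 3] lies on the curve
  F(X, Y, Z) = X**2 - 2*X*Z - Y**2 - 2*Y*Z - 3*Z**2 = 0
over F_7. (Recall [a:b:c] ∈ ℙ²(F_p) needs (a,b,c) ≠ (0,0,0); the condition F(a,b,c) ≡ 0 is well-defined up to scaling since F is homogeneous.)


F(6,0,3) ≡ 1 (mod 7); P is NOT on the curve.

Evaluate F(6, 0, 3) term-by-term (mod 7).
  X**2 ↦ 1·36·1·1 = 36
  -2*X*Z ↦ -2·6·1·3 = -36
  -Y**2 ↦ -1·1·0·1 = 0
  -2*Y*Z ↦ -2·1·0·3 = 0
  -3*Z**2 ↦ -3·1·1·9 = -27
Sum: F(6, 0, 3) = (36) + (-36) + (0) + (0) + (-27) = -27.
Reducing mod 7: -27 ≡ 1 (mod 7).
Since F(a, b, c) ≡ 1 ≠ 0 (mod 7), P does NOT lie on the curve.


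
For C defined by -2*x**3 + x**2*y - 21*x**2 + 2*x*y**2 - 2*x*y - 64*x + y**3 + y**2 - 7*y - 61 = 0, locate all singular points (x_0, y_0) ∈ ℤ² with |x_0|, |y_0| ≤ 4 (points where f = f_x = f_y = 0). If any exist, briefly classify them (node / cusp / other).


Singular points: {(-3, 2)}; classification: node.

Compute partial derivatives:
  f_x = -6*x**2 + 2*x*y - 42*x + 2*y**2 - 2*y - 64.
  f_y = x**2 + 4*x*y - 2*x + 3*y**2 + 2*y - 7.
Scan x_0 ∈ {−4, ..., 4}. For each x_0, f_y(x_0, y) is a polynomial in y; find its integer roots y ∈ {−4, ..., 4}, then test f_x and f at those candidates.
  x = -4: f_y(-4, y) = 3*y**2 - 14*y + 17; no integer root y with |y| ≤ 4.
  x = -3: f_y(-3, y) = 3*y**2 - 10*y + 8; vanishes at y ∈ {2}. (-3, 2): f_x = 0, f = 0 — SINGULAR.
  x = -2: f_y(-2, y) = 3*y**2 - 6*y + 1; no integer root y with |y| ≤ 4.
  x = -1: f_y(-1, y) = 3*y**2 - 2*y - 4; no integer root y with |y| ≤ 4.
  x = 0: f_y(0, y) = 3*y**2 + 2*y - 7; no integer root y with |y| ≤ 4.
  x = 1: f_y(1, y) = 3*y**2 + 6*y - 8; no integer root y with |y| ≤ 4.
  x = 2: f_y(2, y) = 3*y**2 + 10*y - 7; no integer root y with |y| ≤ 4.
  x = 3: f_y(3, y) = 3*y**2 + 14*y - 4; no integer root y with |y| ≤ 4.
  x = 4: f_y(4, y) = 3*y**2 + 18*y + 1; no integer root y with |y| ≤ 4.
Only singular point on the grid: (-3, 2).
Classify: substitute x = -3 + u, y = 2 + v and expand: f = -2*u**3 + u**2*v - u**2 + 2*u*v**2 + v**3 + v**2.
No constant or linear terms (consistent with a singular point). Quadratic part: -u**2 + v**2. Cubic part: -2*u**3 + u**2*v + 2*u*v**2 + v**3.
The quadratic part v**2 - u**2 = (v − u)(v + u) splits into two distinct linear factors, so there are two distinct tangent lines y − 2 = ±(x − -3) — this is a node (ordinary double point).
Classification: node.


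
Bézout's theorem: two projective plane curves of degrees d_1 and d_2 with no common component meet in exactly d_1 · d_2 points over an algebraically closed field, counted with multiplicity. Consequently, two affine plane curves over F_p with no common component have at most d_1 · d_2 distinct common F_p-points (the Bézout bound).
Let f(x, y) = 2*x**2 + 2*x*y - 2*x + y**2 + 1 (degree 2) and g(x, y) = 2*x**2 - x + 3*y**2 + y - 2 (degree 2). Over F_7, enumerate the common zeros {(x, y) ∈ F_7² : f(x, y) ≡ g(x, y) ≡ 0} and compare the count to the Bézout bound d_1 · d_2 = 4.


Common zeros: ∅; count = 0; Bézout bound = 4.

deg(f) = 2, deg(g) = 2, so Bézout bound = 4.
Scan x ∈ F_7. For each x, list the y ∈ F_7 with f(x, y) ≡ 0 and those with g(x, y) ≡ 0 (mod 7); the common zeros in that column are the intersection.
  x = 0: f ≡ 0 at y ∈ ∅; g ≡ 0 at y ∈ {3, 6}; common: ∅.
  x = 1: f ≡ 0 at y ∈ {6}; g ≡ 0 at y ∈ ∅; common: ∅.
  x = 2: f ≡ 0 at y ∈ ∅; g ≡ 0 at y ∈ {4, 5}; common: ∅.
  x = 3: f ≡ 0 at y ∈ ∅; g ≡ 0 at y ∈ ∅; common: ∅.
  x = 4: f ≡ 0 at y ∈ ∅; g ≡ 0 at y ∈ {3, 6}; common: ∅.
  x = 5: f ≡ 0 at y ∈ ∅; g ≡ 0 at y ∈ ∅; common: ∅.
  x = 6: f ≡ 0 at y ∈ ∅; g ≡ 0 at y ∈ ∅; common: ∅.
Collecting: common zeros = ∅, so the count is 0.
Comparison with the Bézout bound: 0 ≤ 4 = deg(f)·deg(g), as expected for curves with no common component (the affine F_7-count falls short of the bound because intersections may lie at infinity, over extension fields, or carry multiplicity).


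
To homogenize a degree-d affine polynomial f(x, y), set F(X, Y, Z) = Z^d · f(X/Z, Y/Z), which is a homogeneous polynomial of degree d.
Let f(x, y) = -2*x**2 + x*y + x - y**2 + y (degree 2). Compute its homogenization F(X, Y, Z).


F(X, Y, Z) = -2*X**2 + X*Y + X*Z - Y**2 + Y*Z

deg(f) = 2.
Substitute x = X/Z, y = Y/Z into f, then multiply by Z^2.
  monomial -2·x^2·y^0 ↦ -2·X^2·Y^0·Z^0.
  monomial 1·x^1·y^1 ↦ 1·X^1·Y^1·Z^0.
  monomial 1·x^1·y^0 ↦ 1·X^1·Y^0·Z^1.
  monomial -1·x^0·y^2 ↦ -1·X^0·Y^2·Z^0.
  monomial 1·x^0·y^1 ↦ 1·X^0·Y^1·Z^1.
Collecting: F(X, Y, Z) = -2*X**2 + X*Y + X*Z - Y**2 + Y*Z.


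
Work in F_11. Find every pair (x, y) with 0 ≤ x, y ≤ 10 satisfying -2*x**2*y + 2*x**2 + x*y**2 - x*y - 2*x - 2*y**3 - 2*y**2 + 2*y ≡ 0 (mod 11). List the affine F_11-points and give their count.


Affine F_11-points: {(0, 0), (0, 3), (0, 7), (1, 0), (1, 2), (1, 3), (2, 5), (3, 4), (3, 5), (3, 8), (4, 8), (6, 4), (7, 7), (10, 1), (10, 2)}; count = 15.

For each of the 121 pairs (x, y) ∈ F_11², evaluate f(x, y) mod 11. Record the zeros.
  x = 0: [0↦0, 1↦9, 2↦2, 3↦0, 4↦2, 5↦7, 6↦3, 7↦0, 8↦8, 9↦4, 10↦9]  zeros at y ∈ {0, 3, 7}
  x = 1: [0↦0, 1↦7, 2↦0, 3↦0, 4↦6, 5↦6, 6↦10, 7↦6, 8↦4, 9↦3, 10↦2]  zeros at y ∈ {0, 2, 3}
  x = 2: [0↦4, 1↦5, 2↦5, 3↦3, 4↦9, 5↦0, 6↦8, 7↦10, 8↦5, 9↦3, 10↦3]  zeros at y ∈ {5}
  x = 3: [0↦1, 1↦3, 2↦6, 3↦9, 4↦0, 5↦0, 6↦8, 7↦1, 8↦0, 9↦4, 10↦1]  zeros at y ∈ {4, 5, 8}
  x = 4: [0↦2, 1↦1, 2↦3, 3↦7, 4↦1, 5↦6, 6↦10, 7↦1, 8↦0, 9↦6, 10↦7]  zeros at y ∈ {8}
  x = 5: [0↦7, 1↦10, 2↦7, 3↦8, 4↦1, 5↦7, 6↦3, 7↦10, 8↦5, 9↦9, 10↦10]  zeros at y ∈ ∅
  x = 6: [0↦5, 1↦8, 2↦7, 3↦1, 4↦0, 5↦3, 6↦9, 7↦6, 8↦4, 9↦2, 10↦10]  zeros at y ∈ {4}
  x = 7: [0↦7, 1↦6, 2↦3, 3↦8, 4↦9, 5↦5, 6↦6, 7↦0, 8↦8, 9↦7, 10↦7]  zeros at y ∈ {7}
  x = 8: [0↦2, 1↦4, 2↦6, 3↦7, 4↦6, 5↦2, 6↦5, 7↦3, 8↦6, 9↦2, 10↦1]  zeros at y ∈ ∅
  x = 9: [0↦1, 1↦2, 2↦5, 3↦9, 4↦2, 5↦5, 6↦6, 7↦4, 8↦9, 9↦9, 10↦3]  zeros at y ∈ ∅
  x = 10: [0↦4, 1↦0, 2↦0, 3↦3, 4↦8, 5↦3, 6↦9, 7↦3, 8↦6, 9↦6, 10↦2]  zeros at y ∈ {1, 2}
Collecting zeros: affine points = {(0, 0), (0, 3), (0, 7), (1, 0), (1, 2), (1, 3), (2, 5), (3, 4), (3, 5), (3, 8), (4, 8), (6, 4), (7, 7), (10, 1), (10, 2)}.
Total count |C(F_11)_aff| = 15.


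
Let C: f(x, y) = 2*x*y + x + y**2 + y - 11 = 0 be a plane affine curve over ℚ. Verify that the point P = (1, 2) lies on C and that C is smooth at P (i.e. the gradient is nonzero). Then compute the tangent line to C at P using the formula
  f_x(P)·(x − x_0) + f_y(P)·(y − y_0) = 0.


Tangent line at P: 5*x + 7*y - 19 = 0.

Step 1: f(1, 2) = 0, so P lies on C.
Step 2: partial derivatives
  f_x(x, y) = 2*y + 1, f_y(x, y) = 2*x + 2*y + 1.
  f_x(P) = 5, f_y(P) = 7 (gradient nonzero, so P is smooth).
Step 3: tangent line at P: 5·(x − 1) + 7·(y − 2) = 0.
Expanding: 5*x + 7*y - 19 = 0.


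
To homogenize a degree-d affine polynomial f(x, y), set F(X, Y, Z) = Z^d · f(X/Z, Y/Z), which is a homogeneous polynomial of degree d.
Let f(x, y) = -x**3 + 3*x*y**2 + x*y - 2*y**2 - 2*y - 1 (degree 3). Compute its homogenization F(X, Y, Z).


F(X, Y, Z) = -X**3 + 3*X*Y**2 + X*Y*Z - 2*Y**2*Z - 2*Y*Z**2 - Z**3

deg(f) = 3.
Substitute x = X/Z, y = Y/Z into f, then multiply by Z^3.
  monomial -1·x^3·y^0 ↦ -1·X^3·Y^0·Z^0.
  monomial 3·x^1·y^2 ↦ 3·X^1·Y^2·Z^0.
  monomial 1·x^1·y^1 ↦ 1·X^1·Y^1·Z^1.
  monomial -2·x^0·y^2 ↦ -2·X^0·Y^2·Z^1.
  monomial -2·x^0·y^1 ↦ -2·X^0·Y^1·Z^2.
  monomial -1·x^0·y^0 ↦ -1·X^0·Y^0·Z^3.
Collecting: F(X, Y, Z) = -X**3 + 3*X*Y**2 + X*Y*Z - 2*Y**2*Z - 2*Y*Z**2 - Z**3.


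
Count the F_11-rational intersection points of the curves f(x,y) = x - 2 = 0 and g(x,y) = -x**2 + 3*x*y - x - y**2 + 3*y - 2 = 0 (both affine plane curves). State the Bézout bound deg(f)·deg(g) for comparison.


Common zeros: {(2, 1), (2, 8)}; count = 2; Bézout bound = 2.

deg(f) = 1, deg(g) = 2, so Bézout bound = 2.
Scan x ∈ F_11. For each x, list the y ∈ F_11 with f(x, y) ≡ 0 and those with g(x, y) ≡ 0 (mod 11); the common zeros in that column are the intersection.
  x = 0: f ≡ 0 at y ∈ ∅; g ≡ 0 at y ∈ {1, 2}; common: ∅.
  x = 1: f ≡ 0 at y ∈ ∅; g ≡ 0 at y ∈ {7, 10}; common: ∅.
  x = 2: f ≡ 0 at y ∈ {0, 1, 2, 3, 4, 5, 6, 7, 8, 9, 10}; g ≡ 0 at y ∈ {1, 8}; common: {1, 8}.
  x = 3: f ≡ 0 at y ∈ ∅; g ≡ 0 at y ∈ {6}; common: ∅.
  x = 4: f ≡ 0 at y ∈ ∅; g ≡ 0 at y ∈ {0, 4}; common: ∅.
  x = 5: f ≡ 0 at y ∈ ∅; g ≡ 0 at y ∈ {2, 5}; common: ∅.
  x = 6: f ≡ 0 at y ∈ ∅; g ≡ 0 at y ∈ {0, 10}; common: ∅.
  x = 7: f ≡ 0 at y ∈ ∅; g ≡ 0 at y ∈ {4, 9}; common: ∅.
  x = 8: f ≡ 0 at y ∈ ∅; g ≡ 0 at y ∈ {7, 9}; common: ∅.
  x = 9: f ≡ 0 at y ∈ ∅; g ≡ 0 at y ∈ {3, 5}; common: ∅.
  x = 10: f ≡ 0 at y ∈ ∅; g ≡ 0 at y ∈ {3, 8}; common: ∅.
Collecting: common zeros = {(2, 1), (2, 8)}, so the count is 2.
Comparison with the Bézout bound: 2 ≤ 2 = deg(f)·deg(g), as expected for curves with no common component (the bound is attained).


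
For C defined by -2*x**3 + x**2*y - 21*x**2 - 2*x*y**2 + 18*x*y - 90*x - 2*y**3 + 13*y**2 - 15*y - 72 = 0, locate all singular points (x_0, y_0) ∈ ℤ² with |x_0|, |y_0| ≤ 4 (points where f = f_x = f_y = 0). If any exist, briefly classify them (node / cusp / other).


Singular points: {(-3, 3)}; classification: cusp.

Compute partial derivatives:
  f_x = -6*x**2 + 2*x*y - 42*x - 2*y**2 + 18*y - 90.
  f_y = x**2 - 4*x*y + 18*x - 6*y**2 + 26*y - 15.
Scan x_0 ∈ {−4, ..., 4}. For each x_0, f_y(x_0, y) is a polynomial in y; find its integer roots y ∈ {−4, ..., 4}, then test f_x and f at those candidates.
  x = -4: f_y(-4, y) = -6*y**2 + 42*y - 71; no integer root y with |y| ≤ 4.
  x = -3: f_y(-3, y) = -6*y**2 + 38*y - 60; vanishes at y ∈ {3}. (-3, 3): f_x = 0, f = 0 — SINGULAR.
  x = -2: f_y(-2, y) = -6*y**2 + 34*y - 47; no integer root y with |y| ≤ 4.
  x = -1: f_y(-1, y) = -6*y**2 + 30*y - 32; no integer root y with |y| ≤ 4.
  x = 0: f_y(0, y) = -6*y**2 + 26*y - 15; no integer root y with |y| ≤ 4.
  x = 1: f_y(1, y) = -6*y**2 + 22*y + 4; no integer root y with |y| ≤ 4.
  x = 2: f_y(2, y) = -6*y**2 + 18*y + 25; no integer root y with |y| ≤ 4.
  x = 3: f_y(3, y) = -6*y**2 + 14*y + 48; no integer root y with |y| ≤ 4.
  x = 4: f_y(4, y) = -6*y**2 + 10*y + 73; no integer root y with |y| ≤ 4.
Only singular point on the grid: (-3, 3).
Classify: substitute x = -3 + u, y = 3 + v and expand: f = -2*u**3 + u**2*v - 2*u*v**2 - 2*v**3 + v**2.
No constant or linear terms (consistent with a singular point). Quadratic part: v**2. Cubic part: -2*u**3 + u**2*v - 2*u*v**2 - 2*v**3.
The quadratic part v**2 is a perfect square, so there is a single (double) tangent line v = 0, i.e. y = 3. Restricting the cubic part to that line (v = 0) leaves -2*u**3 ≠ 0, so f is not divisible by v and the branch is v² ≈ 2*u**3 to lowest order — this is a cusp.
Classification: cusp.


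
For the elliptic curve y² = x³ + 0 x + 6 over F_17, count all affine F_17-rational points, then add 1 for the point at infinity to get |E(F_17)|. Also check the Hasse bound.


Affine points = {(3, 4), (3, 13), (4, 6), (4, 11), (6, 1), (6, 16), (7, 3), (7, 14), (8, 5), (8, 12), (9, 2), (9, 15), (12, 0), (14, 8), (14, 9), (15, 7), (15, 10)}; affine count = 17; |E(F_17)| = 18.

Discriminant check: Δ ∝ 4a³ + 27b² = 4·0³ + 27·6² = 4·0 + 27·36 ≡ 3 (mod 17). Nonzero ⇒ E is nonsingular.
For each x ∈ F_17, compute rhs = x³ + 0·x + 6 mod 17, then count y ∈ F_17 with y² ≡ rhs.
  x = 0: rhs = 6, matching y values: none (0 points).
  x = 1: rhs = 7, matching y values: none (0 points).
  x = 2: rhs = 14, matching y values: none (0 points).
  x = 3: rhs = 16, matching y values: 4, 13 (2 points).
  x = 4: rhs = 2, matching y values: 6, 11 (2 points).
  x = 5: rhs = 12, matching y values: none (0 points).
  x = 6: rhs = 1, matching y values: 1, 16 (2 points).
  x = 7: rhs = 9, matching y values: 3, 14 (2 points).
  x = 8: rhs = 8, matching y values: 5, 12 (2 points).
  x = 9: rhs = 4, matching y values: 2, 15 (2 points).
  x = 10: rhs = 3, matching y values: none (0 points).
  x = 11: rhs = 11, matching y values: none (0 points).
  x = 12: rhs = 0, matching y values: 0 (1 points).
  x = 13: rhs = 10, matching y values: none (0 points).
  x = 14: rhs = 13, matching y values: 8, 9 (2 points).
  x = 15: rhs = 15, matching y values: 7, 10 (2 points).
  x = 16: rhs = 5, matching y values: none (0 points).
Total affine count: 17.
Full point count |E(F_17)| = 17 + 1 = 18.
Hasse bound: |18 − (17+1)| = |0| = 0 ≤ 2√17 ≈ 8.2462 ✓.


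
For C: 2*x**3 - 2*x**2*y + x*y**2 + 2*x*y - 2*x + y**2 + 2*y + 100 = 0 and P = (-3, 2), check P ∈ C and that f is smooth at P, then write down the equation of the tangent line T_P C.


Tangent line at P: 84*x - 30*y + 312 = 0.

Step 1: f(-3, 2) = 0, so P lies on C.
Step 2: partial derivatives
  f_x(x, y) = 6*x**2 - 4*x*y + y**2 + 2*y - 2, f_y(x, y) = -2*x**2 + 2*x*y + 2*x + 2*y + 2.
  f_x(P) = 84, f_y(P) = -30 (gradient nonzero, so P is smooth).
Step 3: tangent line at P: 84·(x − -3) + -30·(y − 2) = 0.
Expanding: 84*x - 30*y + 312 = 0.


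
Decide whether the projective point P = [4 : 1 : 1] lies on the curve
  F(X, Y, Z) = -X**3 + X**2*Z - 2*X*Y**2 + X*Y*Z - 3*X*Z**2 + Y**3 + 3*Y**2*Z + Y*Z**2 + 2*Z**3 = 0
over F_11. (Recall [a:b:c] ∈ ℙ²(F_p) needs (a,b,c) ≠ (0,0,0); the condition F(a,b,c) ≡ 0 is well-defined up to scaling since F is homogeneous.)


F(4,1,1) ≡ 9 (mod 11); P is NOT on the curve.

Evaluate F(4, 1, 1) term-by-term (mod 11).
  -X**3 ↦ -1·64·1·1 = -64
  X**2*Z ↦ 1·16·1·1 = 16
  -2*X*Y**2 ↦ -2·4·1·1 = -8
  X*Y*Z ↦ 1·4·1·1 = 4
  -3*X*Z**2 ↦ -3·4·1·1 = -12
  Y**3 ↦ 1·1·1·1 = 1
  3*Y**2*Z ↦ 3·1·1·1 = 3
  Y*Z**2 ↦ 1·1·1·1 = 1
  2*Z**3 ↦ 2·1·1·1 = 2
Sum: F(4, 1, 1) = (-64) + (16) + (-8) + (4) + (-12) + (1) + (3) + (1) + (2) = -57.
Reducing mod 11: -57 ≡ 9 (mod 11).
Since F(a, b, c) ≡ 9 ≠ 0 (mod 11), P does NOT lie on the curve.


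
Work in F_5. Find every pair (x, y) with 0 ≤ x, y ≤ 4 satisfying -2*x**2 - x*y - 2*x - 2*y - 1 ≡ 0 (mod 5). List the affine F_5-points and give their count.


Affine F_5-points: {(0, 2), (1, 0), (2, 3), (3, 0), (3, 1), (3, 2), (3, 3), (3, 4), (4, 4)}; count = 9.

For each of the 25 pairs (x, y) ∈ F_5², evaluate f(x, y) mod 5. Record the zeros.
  x = 0: [0↦4, 1↦2, 2↦0, 3↦3, 4↦1]  zeros at y ∈ {2}
  x = 1: [0↦0, 1↦2, 2↦4, 3↦1, 4↦3]  zeros at y ∈ {0}
  x = 2: [0↦2, 1↦3, 2↦4, 3↦0, 4↦1]  zeros at y ∈ {3}
  x = 3: [0↦0, 1↦0, 2↦0, 3↦0, 4↦0]  zeros at y ∈ {0, 1, 2, 3, 4}
  x = 4: [0↦4, 1↦3, 2↦2, 3↦1, 4↦0]  zeros at y ∈ {4}
Collecting zeros: affine points = {(0, 2), (1, 0), (2, 3), (3, 0), (3, 1), (3, 2), (3, 3), (3, 4), (4, 4)}.
Total count |C(F_5)_aff| = 9.


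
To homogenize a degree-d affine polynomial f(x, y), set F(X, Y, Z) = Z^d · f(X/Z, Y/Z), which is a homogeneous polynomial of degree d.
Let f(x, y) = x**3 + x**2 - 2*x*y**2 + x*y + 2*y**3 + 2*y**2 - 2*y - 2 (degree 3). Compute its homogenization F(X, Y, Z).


F(X, Y, Z) = X**3 + X**2*Z - 2*X*Y**2 + X*Y*Z + 2*Y**3 + 2*Y**2*Z - 2*Y*Z**2 - 2*Z**3

deg(f) = 3.
Substitute x = X/Z, y = Y/Z into f, then multiply by Z^3.
  monomial 1·x^3·y^0 ↦ 1·X^3·Y^0·Z^0.
  monomial 1·x^2·y^0 ↦ 1·X^2·Y^0·Z^1.
  monomial -2·x^1·y^2 ↦ -2·X^1·Y^2·Z^0.
  monomial 1·x^1·y^1 ↦ 1·X^1·Y^1·Z^1.
  monomial 2·x^0·y^3 ↦ 2·X^0·Y^3·Z^0.
  monomial 2·x^0·y^2 ↦ 2·X^0·Y^2·Z^1.
  monomial -2·x^0·y^1 ↦ -2·X^0·Y^1·Z^2.
  monomial -2·x^0·y^0 ↦ -2·X^0·Y^0·Z^3.
Collecting: F(X, Y, Z) = X**3 + X**2*Z - 2*X*Y**2 + X*Y*Z + 2*Y**3 + 2*Y**2*Z - 2*Y*Z**2 - 2*Z**3.


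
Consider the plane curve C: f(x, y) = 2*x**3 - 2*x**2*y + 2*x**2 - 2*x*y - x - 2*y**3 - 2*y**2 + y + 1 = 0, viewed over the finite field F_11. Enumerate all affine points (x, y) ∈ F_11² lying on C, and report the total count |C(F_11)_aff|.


Affine F_11-points: {(0, 10), (1, 3), (3, 2), (3, 6), (4, 2), (5, 2), (7, 5), (10, 4)}; count = 8.

For each of the 121 pairs (x, y) ∈ F_11², evaluate f(x, y) mod 11. Record the zeros.
  x = 0: [0↦1, 1↦9, 2↦1, 3↦9, 4↦10, 5↦3, 6↦9, 7↦5, 8↦1, 9↦7, 10↦0]  zeros at y ∈ {10}
  x = 1: [0↦4, 1↦8, 2↦7, 3↦0, 4↦8, 5↦8, 6↦10, 7↦2, 8↦5, 9↦7, 10↦7]  zeros at y ∈ {3}
  x = 2: [0↦1, 1↦8, 2↦10, 3↦6, 4↦6, 5↦9, 6↦3, 7↦9, 8↦4, 9↦9, 10↦1]  zeros at y ∈ ∅
  x = 3: [0↦4, 1↦10, 2↦0, 3↦6, 4↦5, 5↦7, 6↦0, 7↦5, 8↦10, 9↦3, 10↦5]  zeros at y ∈ {2, 6}
  x = 4: [0↦3, 1↦4, 2↦0, 3↦1, 4↦6, 5↦3, 6↦2, 7↦2, 8↦2, 9↦1, 10↦9]  zeros at y ∈ {2}
  x = 5: [0↦10, 1↦2, 2↦0, 3↦3, 4↦10, 5↦9, 6↦10, 7↦1, 8↦3, 9↦4, 10↦3]  zeros at y ∈ {2}
  x = 6: [0↦4, 1↦5, 2↦1, 3↦2, 4↦7, 5↦4, 6↦3, 7↦3, 8↦3, 9↦2, 10↦10]  zeros at y ∈ ∅
  x = 7: [0↦8, 1↦3, 2↦4, 3↦10, 4↦9, 5↦0, 6↦4, 7↦9, 8↦3, 9↦7, 10↦9]  zeros at y ∈ {5}
  x = 8: [0↦1, 1↦8, 2↦10, 3↦6, 4↦6, 5↦9, 6↦3, 7↦9, 8↦4, 9↦9, 10↦1]  zeros at y ∈ ∅
  x = 9: [0↦6, 1↦10, 2↦9, 3↦2, 4↦10, 5↦10, 6↦1, 7↦4, 8↦7, 9↦9, 10↦9]  zeros at y ∈ ∅
  x = 10: [0↦2, 1↦10, 2↦2, 3↦10, 4↦0, 5↦4, 6↦10, 7↦6, 8↦2, 9↦8, 10↦1]  zeros at y ∈ {4}
Collecting zeros: affine points = {(0, 10), (1, 3), (3, 2), (3, 6), (4, 2), (5, 2), (7, 5), (10, 4)}.
Total count |C(F_11)_aff| = 8.


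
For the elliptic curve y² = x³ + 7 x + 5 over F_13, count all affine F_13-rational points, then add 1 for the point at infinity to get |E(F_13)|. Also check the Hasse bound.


Affine points = {(1, 0), (2, 1), (2, 12), (3, 1), (3, 12), (5, 3), (5, 10), (6, 4), (6, 9), (8, 1), (8, 12), (9, 2), (9, 11), (10, 3), (10, 10), (11, 3), (11, 10), (12, 6), (12, 7)}; affine count = 19; |E(F_13)| = 20.

Discriminant check: Δ ∝ 4a³ + 27b² = 4·7³ + 27·5² = 4·343 + 27·25 ≡ 6 (mod 13). Nonzero ⇒ E is nonsingular.
For each x ∈ F_13, compute rhs = x³ + 7·x + 5 mod 13, then count y ∈ F_13 with y² ≡ rhs.
  x = 0: rhs = 5, matching y values: none (0 points).
  x = 1: rhs = 0, matching y values: 0 (1 points).
  x = 2: rhs = 1, matching y values: 1, 12 (2 points).
  x = 3: rhs = 1, matching y values: 1, 12 (2 points).
  x = 4: rhs = 6, matching y values: none (0 points).
  x = 5: rhs = 9, matching y values: 3, 10 (2 points).
  x = 6: rhs = 3, matching y values: 4, 9 (2 points).
  x = 7: rhs = 7, matching y values: none (0 points).
  x = 8: rhs = 1, matching y values: 1, 12 (2 points).
  x = 9: rhs = 4, matching y values: 2, 11 (2 points).
  x = 10: rhs = 9, matching y values: 3, 10 (2 points).
  x = 11: rhs = 9, matching y values: 3, 10 (2 points).
  x = 12: rhs = 10, matching y values: 6, 7 (2 points).
Total affine count: 19.
Full point count |E(F_13)| = 19 + 1 = 20.
Hasse bound: |20 − (13+1)| = |6| = 6 ≤ 2√13 ≈ 7.2111 ✓.


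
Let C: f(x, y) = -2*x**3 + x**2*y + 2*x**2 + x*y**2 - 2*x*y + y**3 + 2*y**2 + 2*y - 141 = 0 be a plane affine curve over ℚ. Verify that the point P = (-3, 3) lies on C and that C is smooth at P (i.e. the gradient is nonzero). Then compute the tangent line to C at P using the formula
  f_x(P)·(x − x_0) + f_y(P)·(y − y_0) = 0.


Tangent line at P: -81*x + 38*y - 357 = 0.

Step 1: f(-3, 3) = 0, so P lies on C.
Step 2: partial derivatives
  f_x(x, y) = -6*x**2 + 2*x*y + 4*x + y**2 - 2*y, f_y(x, y) = x**2 + 2*x*y - 2*x + 3*y**2 + 4*y + 2.
  f_x(P) = -81, f_y(P) = 38 (gradient nonzero, so P is smooth).
Step 3: tangent line at P: -81·(x − -3) + 38·(y − 3) = 0.
Expanding: -81*x + 38*y - 357 = 0.


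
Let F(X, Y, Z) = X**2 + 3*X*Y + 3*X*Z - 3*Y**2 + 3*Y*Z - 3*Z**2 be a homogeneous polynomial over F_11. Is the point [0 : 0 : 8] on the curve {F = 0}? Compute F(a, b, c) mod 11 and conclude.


F(0,0,8) ≡ 6 (mod 11); P is NOT on the curve.

Evaluate F(0, 0, 8) term-by-term (mod 11).
  X**2 ↦ 1·0·1·1 = 0
  3*X*Y ↦ 3·0·0·1 = 0
  3*X*Z ↦ 3·0·1·8 = 0
  -3*Y**2 ↦ -3·1·0·1 = 0
  3*Y*Z ↦ 3·1·0·8 = 0
  -3*Z**2 ↦ -3·1·1·64 = -192
Sum: F(0, 0, 8) = (0) + (0) + (0) + (0) + (0) + (-192) = -192.
Reducing mod 11: -192 ≡ 6 (mod 11).
Since F(a, b, c) ≡ 6 ≠ 0 (mod 11), P does NOT lie on the curve.


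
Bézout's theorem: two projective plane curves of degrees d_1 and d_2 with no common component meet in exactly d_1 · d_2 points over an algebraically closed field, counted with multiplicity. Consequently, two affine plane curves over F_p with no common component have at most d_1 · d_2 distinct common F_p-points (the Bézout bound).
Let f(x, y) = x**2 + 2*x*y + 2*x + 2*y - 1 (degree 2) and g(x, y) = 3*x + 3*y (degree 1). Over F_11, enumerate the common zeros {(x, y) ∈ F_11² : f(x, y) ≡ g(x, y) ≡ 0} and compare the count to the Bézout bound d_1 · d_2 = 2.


Common zeros: ∅; count = 0; Bézout bound = 2.

deg(f) = 2, deg(g) = 1, so Bézout bound = 2.
Scan x ∈ F_11. For each x, list the y ∈ F_11 with f(x, y) ≡ 0 and those with g(x, y) ≡ 0 (mod 11); the common zeros in that column are the intersection.
  x = 0: f ≡ 0 at y ∈ {6}; g ≡ 0 at y ∈ {0}; common: ∅.
  x = 1: f ≡ 0 at y ∈ {5}; g ≡ 0 at y ∈ {10}; common: ∅.
  x = 2: f ≡ 0 at y ∈ {8}; g ≡ 0 at y ∈ {9}; common: ∅.
  x = 3: f ≡ 0 at y ∈ {1}; g ≡ 0 at y ∈ {8}; common: ∅.
  x = 4: f ≡ 0 at y ∈ {1}; g ≡ 0 at y ∈ {7}; common: ∅.
  x = 5: f ≡ 0 at y ∈ {10}; g ≡ 0 at y ∈ {6}; common: ∅.
  x = 6: f ≡ 0 at y ∈ {10}; g ≡ 0 at y ∈ {5}; common: ∅.
  x = 7: f ≡ 0 at y ∈ {3}; g ≡ 0 at y ∈ {4}; common: ∅.
  x = 8: f ≡ 0 at y ∈ {6}; g ≡ 0 at y ∈ {3}; common: ∅.
  x = 9: f ≡ 0 at y ∈ {5}; g ≡ 0 at y ∈ {2}; common: ∅.
  x = 10: f ≡ 0 at y ∈ ∅; g ≡ 0 at y ∈ {1}; common: ∅.
Collecting: common zeros = ∅, so the count is 0.
Comparison with the Bézout bound: 0 ≤ 2 = deg(f)·deg(g), as expected for curves with no common component (the affine F_11-count falls short of the bound because intersections may lie at infinity, over extension fields, or carry multiplicity).


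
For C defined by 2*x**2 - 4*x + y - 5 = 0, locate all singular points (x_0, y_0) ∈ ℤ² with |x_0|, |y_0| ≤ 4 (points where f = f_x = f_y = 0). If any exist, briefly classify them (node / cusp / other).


No singular points in the scanned grid; C is smooth there.

Compute partial derivatives:
  f_x = 4*x - 4.
  f_y = 1.
f_y = 1 is a nonzero constant, so f_y never vanishes: no point (x, y) can satisfy f = f_x = f_y = 0. In particular no (x, y) ∈ {−4, ..., 4}² is singular; the curve is smooth.


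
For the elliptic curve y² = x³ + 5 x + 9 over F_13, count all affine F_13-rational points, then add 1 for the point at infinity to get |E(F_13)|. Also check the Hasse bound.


Affine points = {(0, 3), (0, 10), (2, 1), (2, 12), (3, 5), (3, 8), (5, 4), (5, 9), (7, 6), (7, 7), (9, 4), (9, 9), (11, 2), (11, 11), (12, 4), (12, 9)}; affine count = 16; |E(F_13)| = 17.

Discriminant check: Δ ∝ 4a³ + 27b² = 4·5³ + 27·9² = 4·125 + 27·81 ≡ 9 (mod 13). Nonzero ⇒ E is nonsingular.
For each x ∈ F_13, compute rhs = x³ + 5·x + 9 mod 13, then count y ∈ F_13 with y² ≡ rhs.
  x = 0: rhs = 9, matching y values: 3, 10 (2 points).
  x = 1: rhs = 2, matching y values: none (0 points).
  x = 2: rhs = 1, matching y values: 1, 12 (2 points).
  x = 3: rhs = 12, matching y values: 5, 8 (2 points).
  x = 4: rhs = 2, matching y values: none (0 points).
  x = 5: rhs = 3, matching y values: 4, 9 (2 points).
  x = 6: rhs = 8, matching y values: none (0 points).
  x = 7: rhs = 10, matching y values: 6, 7 (2 points).
  x = 8: rhs = 2, matching y values: none (0 points).
  x = 9: rhs = 3, matching y values: 4, 9 (2 points).
  x = 10: rhs = 6, matching y values: none (0 points).
  x = 11: rhs = 4, matching y values: 2, 11 (2 points).
  x = 12: rhs = 3, matching y values: 4, 9 (2 points).
Total affine count: 16.
Full point count |E(F_13)| = 16 + 1 = 17.
Hasse bound: |17 − (13+1)| = |3| = 3 ≤ 2√13 ≈ 7.2111 ✓.


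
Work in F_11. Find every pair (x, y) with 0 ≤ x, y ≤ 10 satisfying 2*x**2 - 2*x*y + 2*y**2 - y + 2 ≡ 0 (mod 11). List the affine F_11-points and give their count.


Affine F_11-points: {(2, 4)}; count = 1.

For each of the 121 pairs (x, y) ∈ F_11², evaluate f(x, y) mod 11. Record the zeros.
  x = 0: [0↦2, 1↦3, 2↦8, 3↦6, 4↦8, 5↦3, 6↦2, 7↦5, 8↦1, 9↦1, 10↦5]  zeros at y ∈ ∅
  x = 1: [0↦4, 1↦3, 2↦6, 3↦2, 4↦2, 5↦6, 6↦3, 7↦4, 8↦9, 9↦7, 10↦9]  zeros at y ∈ ∅
  x = 2: [0↦10, 1↦7, 2↦8, 3↦2, 4↦0, 5↦2, 6↦8, 7↦7, 8↦10, 9↦6, 10↦6]  zeros at y ∈ {4}
  x = 3: [0↦9, 1↦4, 2↦3, 3↦6, 4↦2, 5↦2, 6↦6, 7↦3, 8↦4, 9↦9, 10↦7]  zeros at y ∈ ∅
  x = 4: [0↦1, 1↦5, 2↦2, 3↦3, 4↦8, 5↦6, 6↦8, 7↦3, 8↦2, 9↦5, 10↦1]  zeros at y ∈ ∅
  x = 5: [0↦8, 1↦10, 2↦5, 3↦4, 4↦7, 5↦3, 6↦3, 7↦7, 8↦4, 9↦5, 10↦10]  zeros at y ∈ ∅
  x = 6: [0↦8, 1↦8, 2↦1, 3↦9, 4↦10, 5↦4, 6↦2, 7↦4, 8↦10, 9↦9, 10↦1]  zeros at y ∈ ∅
  x = 7: [0↦1, 1↦10, 2↦1, 3↦7, 4↦6, 5↦9, 6↦5, 7↦5, 8↦9, 9↦6, 10↦7]  zeros at y ∈ ∅
  x = 8: [0↦9, 1↦5, 2↦5, 3↦9, 4↦6, 5↦7, 6↦1, 7↦10, 8↦1, 9↦7, 10↦6]  zeros at y ∈ ∅
  x = 9: [0↦10, 1↦4, 2↦2, 3↦4, 4↦10, 5↦9, 6↦1, 7↦8, 8↦8, 9↦1, 10↦9]  zeros at y ∈ ∅
  x = 10: [0↦4, 1↦7, 2↦3, 3↦3, 4↦7, 5↦4, 6↦5, 7↦10, 8↦8, 9↦10, 10↦5]  zeros at y ∈ ∅
Collecting zeros: affine points = {(2, 4)}.
Total count |C(F_11)_aff| = 1.


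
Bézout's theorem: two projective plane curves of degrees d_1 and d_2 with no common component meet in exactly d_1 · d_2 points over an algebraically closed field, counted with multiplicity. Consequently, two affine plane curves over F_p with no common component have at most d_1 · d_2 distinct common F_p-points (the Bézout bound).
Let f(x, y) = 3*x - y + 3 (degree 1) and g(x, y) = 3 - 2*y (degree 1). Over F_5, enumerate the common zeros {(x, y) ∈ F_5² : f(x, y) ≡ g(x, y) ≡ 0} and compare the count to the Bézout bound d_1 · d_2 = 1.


Common zeros: {(2, 4)}; count = 1; Bézout bound = 1.

deg(f) = 1, deg(g) = 1, so Bézout bound = 1.
Scan x ∈ F_5. For each x, list the y ∈ F_5 with f(x, y) ≡ 0 and those with g(x, y) ≡ 0 (mod 5); the common zeros in that column are the intersection.
  x = 0: f ≡ 0 at y ∈ {3}; g ≡ 0 at y ∈ {4}; common: ∅.
  x = 1: f ≡ 0 at y ∈ {1}; g ≡ 0 at y ∈ {4}; common: ∅.
  x = 2: f ≡ 0 at y ∈ {4}; g ≡ 0 at y ∈ {4}; common: {4}.
  x = 3: f ≡ 0 at y ∈ {2}; g ≡ 0 at y ∈ {4}; common: ∅.
  x = 4: f ≡ 0 at y ∈ {0}; g ≡ 0 at y ∈ {4}; common: ∅.
Collecting: common zeros = {(2, 4)}, so the count is 1.
Comparison with the Bézout bound: 1 ≤ 1 = deg(f)·deg(g), as expected for curves with no common component (the bound is attained).


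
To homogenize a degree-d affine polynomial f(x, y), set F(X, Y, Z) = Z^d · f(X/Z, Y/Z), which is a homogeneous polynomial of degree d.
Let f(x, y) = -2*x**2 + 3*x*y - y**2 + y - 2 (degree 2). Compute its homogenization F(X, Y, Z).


F(X, Y, Z) = -2*X**2 + 3*X*Y - Y**2 + Y*Z - 2*Z**2

deg(f) = 2.
Substitute x = X/Z, y = Y/Z into f, then multiply by Z^2.
  monomial -2·x^2·y^0 ↦ -2·X^2·Y^0·Z^0.
  monomial 3·x^1·y^1 ↦ 3·X^1·Y^1·Z^0.
  monomial -1·x^0·y^2 ↦ -1·X^0·Y^2·Z^0.
  monomial 1·x^0·y^1 ↦ 1·X^0·Y^1·Z^1.
  monomial -2·x^0·y^0 ↦ -2·X^0·Y^0·Z^2.
Collecting: F(X, Y, Z) = -2*X**2 + 3*X*Y - Y**2 + Y*Z - 2*Z**2.


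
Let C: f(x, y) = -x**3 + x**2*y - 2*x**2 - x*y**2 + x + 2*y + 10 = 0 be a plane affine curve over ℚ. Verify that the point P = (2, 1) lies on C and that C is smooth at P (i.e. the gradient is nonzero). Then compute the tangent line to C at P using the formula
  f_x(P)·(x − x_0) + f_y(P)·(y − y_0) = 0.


Tangent line at P: -16*x + 2*y + 30 = 0.

Step 1: f(2, 1) = 0, so P lies on C.
Step 2: partial derivatives
  f_x(x, y) = -3*x**2 + 2*x*y - 4*x - y**2 + 1, f_y(x, y) = x**2 - 2*x*y + 2.
  f_x(P) = -16, f_y(P) = 2 (gradient nonzero, so P is smooth).
Step 3: tangent line at P: -16·(x − 2) + 2·(y − 1) = 0.
Expanding: -16*x + 2*y + 30 = 0.


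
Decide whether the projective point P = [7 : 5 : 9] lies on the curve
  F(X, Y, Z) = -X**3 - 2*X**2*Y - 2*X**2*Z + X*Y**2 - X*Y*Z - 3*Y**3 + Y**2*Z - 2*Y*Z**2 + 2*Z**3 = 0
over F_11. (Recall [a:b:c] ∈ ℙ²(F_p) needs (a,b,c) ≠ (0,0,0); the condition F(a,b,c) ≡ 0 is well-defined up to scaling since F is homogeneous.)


F(7,5,9) ≡ 7 (mod 11); P is NOT on the curve.

Evaluate F(7, 5, 9) term-by-term (mod 11).
  -X**3 ↦ -1·343·1·1 = -343
  -2*X**2*Y ↦ -2·49·5·1 = -490
  -2*X**2*Z ↦ -2·49·1·9 = -882
  X*Y**2 ↦ 1·7·25·1 = 175
  -X*Y*Z ↦ -1·7·5·9 = -315
  -3*Y**3 ↦ -3·1·125·1 = -375
  Y**2*Z ↦ 1·1·25·9 = 225
  -2*Y*Z**2 ↦ -2·1·5·81 = -810
  2*Z**3 ↦ 2·1·1·729 = 1458
Sum: F(7, 5, 9) = (-343) + (-490) + (-882) + (175) + (-315) + (-375) + (225) + (-810) + (1458) = -1357.
Reducing mod 11: -1357 ≡ 7 (mod 11).
Since F(a, b, c) ≡ 7 ≠ 0 (mod 11), P does NOT lie on the curve.


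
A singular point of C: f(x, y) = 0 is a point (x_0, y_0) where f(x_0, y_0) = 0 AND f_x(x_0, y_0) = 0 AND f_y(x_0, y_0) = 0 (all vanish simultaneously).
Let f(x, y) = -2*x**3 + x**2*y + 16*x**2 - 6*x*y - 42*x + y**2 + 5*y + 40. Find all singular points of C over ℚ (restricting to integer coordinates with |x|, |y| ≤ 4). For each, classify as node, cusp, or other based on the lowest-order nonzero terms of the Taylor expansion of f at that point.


Singular points: {(3, 2)}; classification: cusp.

Compute partial derivatives:
  f_x = -6*x**2 + 2*x*y + 32*x - 6*y - 42.
  f_y = x**2 - 6*x + 2*y + 5.
Scan x_0 ∈ {−4, ..., 4}. For each x_0, f_y(x_0, y) is a polynomial in y; find its integer roots y ∈ {−4, ..., 4}, then test f_x and f at those candidates.
  x = -4: f_y(-4, y) = 2*y + 45; no integer root y with |y| ≤ 4.
  x = -3: f_y(-3, y) = 2*y + 32; no integer root y with |y| ≤ 4.
  x = -2: f_y(-2, y) = 2*y + 21; no integer root y with |y| ≤ 4.
  x = -1: f_y(-1, y) = 2*y + 12; no integer root y with |y| ≤ 4.
  x = 0: f_y(0, y) = 2*y + 5; no integer root y with |y| ≤ 4.
  x = 1: f_y(1, y) = 2*y; vanishes at y ∈ {0}. (1, 0): f_x = -16 ≠ 0.
  x = 2: f_y(2, y) = 2*y - 3; no integer root y with |y| ≤ 4.
  x = 3: f_y(3, y) = 2*y - 4; vanishes at y ∈ {2}. (3, 2): f_x = 0, f = 0 — SINGULAR.
  x = 4: f_y(4, y) = 2*y - 3; no integer root y with |y| ≤ 4.
Only singular point on the grid: (3, 2).
Classify: substitute x = 3 + u, y = 2 + v and expand: f = -2*u**3 + u**2*v + v**2.
No constant or linear terms (consistent with a singular point). Quadratic part: v**2. Cubic part: -2*u**3 + u**2*v.
The quadratic part v**2 is a perfect square, so there is a single (double) tangent line v = 0, i.e. y = 2. Restricting the cubic part to that line (v = 0) leaves -2*u**3 ≠ 0, so f is not divisible by v and the branch is v² ≈ 2*u**3 to lowest order — this is a cusp.
Classification: cusp.


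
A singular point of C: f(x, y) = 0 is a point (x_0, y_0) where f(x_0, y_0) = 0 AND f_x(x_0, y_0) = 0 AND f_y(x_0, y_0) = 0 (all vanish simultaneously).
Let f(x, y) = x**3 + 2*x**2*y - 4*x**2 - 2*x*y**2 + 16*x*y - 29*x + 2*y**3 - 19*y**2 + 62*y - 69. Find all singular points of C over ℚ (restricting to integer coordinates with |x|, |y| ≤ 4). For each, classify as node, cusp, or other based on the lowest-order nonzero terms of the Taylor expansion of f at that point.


Singular points: {(-1, 3)}; classification: node.

Compute partial derivatives:
  f_x = 3*x**2 + 4*x*y - 8*x - 2*y**2 + 16*y - 29.
  f_y = 2*x**2 - 4*x*y + 16*x + 6*y**2 - 38*y + 62.
Scan x_0 ∈ {−4, ..., 4}. For each x_0, f_y(x_0, y) is a polynomial in y; find its integer roots y ∈ {−4, ..., 4}, then test f_x and f at those candidates.
  x = -4: f_y(-4, y) = 6*y**2 - 22*y + 30; no integer root y with |y| ≤ 4.
  x = -3: f_y(-3, y) = 6*y**2 - 26*y + 32; no integer root y with |y| ≤ 4.
  x = -2: f_y(-2, y) = 6*y**2 - 30*y + 38; no integer root y with |y| ≤ 4.
  x = -1: f_y(-1, y) = 6*y**2 - 34*y + 48; vanishes at y ∈ {3}. (-1, 3): f_x = 0, f = 0 — SINGULAR.
  x = 0: f_y(0, y) = 6*y**2 - 38*y + 62; no integer root y with |y| ≤ 4.
  x = 1: f_y(1, y) = 6*y**2 - 42*y + 80; no integer root y with |y| ≤ 4.
  x = 2: f_y(2, y) = 6*y**2 - 46*y + 102; no integer root y with |y| ≤ 4.
  x = 3: f_y(3, y) = 6*y**2 - 50*y + 128; no integer root y with |y| ≤ 4.
  x = 4: f_y(4, y) = 6*y**2 - 54*y + 158; no integer root y with |y| ≤ 4.
Only singular point on the grid: (-1, 3).
Classify: substitute x = -1 + u, y = 3 + v and expand: f = u**3 + 2*u**2*v - u**2 - 2*u*v**2 + 2*v**3 + v**2.
No constant or linear terms (consistent with a singular point). Quadratic part: -u**2 + v**2. Cubic part: u**3 + 2*u**2*v - 2*u*v**2 + 2*v**3.
The quadratic part v**2 - u**2 = (v − u)(v + u) splits into two distinct linear factors, so there are two distinct tangent lines y − 3 = ±(x − -1) — this is a node (ordinary double point).
Classification: node.
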